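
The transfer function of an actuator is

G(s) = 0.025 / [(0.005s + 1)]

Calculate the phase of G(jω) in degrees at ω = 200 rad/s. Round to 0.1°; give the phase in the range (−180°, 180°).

At ω = 200 rad/s:
pole (1 + j200·0.005) = 1 + j1 → |·| ≈ 1.4142, ∠ ≈ 45.00°
∠G = (0°) − (45.00°) = -45.00°

-45.0°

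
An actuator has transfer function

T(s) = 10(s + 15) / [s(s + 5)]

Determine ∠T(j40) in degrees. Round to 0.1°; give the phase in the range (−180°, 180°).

-103.4°

At s = jω = j40:
zero (s+15): 15 + j40 → |·| = √(15²+40²) = √1825 ≈ 42.72, ∠ = arctan(40/15) ≈ 69.44°
pole (s+5): 5 + j40 → |·| = √(5²+40²) = √1625 ≈ 40.311, ∠ = arctan(40/5) ≈ 82.87°
pole at origin: |s| = 40, ∠ = 90.00° (in denominator)
∠T = 69.44° − 172.87° = -103.43°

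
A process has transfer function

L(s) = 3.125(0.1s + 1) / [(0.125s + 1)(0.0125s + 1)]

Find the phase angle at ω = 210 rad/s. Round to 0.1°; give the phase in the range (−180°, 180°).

At ω = 210 rad/s:
zero (1 + j210·0.1) = 1 + j21 → |·| ≈ 21.024, ∠ ≈ 87.27°
pole (1 + j210·0.125) = 1 + j26.25 → |·| ≈ 26.269, ∠ ≈ 87.82°
pole (1 + j210·0.0125) = 1 + j2.625 → |·| ≈ 2.809, ∠ ≈ 69.15°
∠L = (87.27°) − (87.82° + 69.15°) = -69.70°

-69.7°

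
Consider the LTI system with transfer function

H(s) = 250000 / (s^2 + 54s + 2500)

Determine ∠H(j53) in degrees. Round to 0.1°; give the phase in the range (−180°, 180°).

-96.2°

At s = jω = j53:
quadratic: (j53)² + 54·j53 + 2500 = -309 + j2862 → |·| ≈ 2878.6, ∠ ≈ 96.16°
∠H = 0.00° − 96.16° = -96.16°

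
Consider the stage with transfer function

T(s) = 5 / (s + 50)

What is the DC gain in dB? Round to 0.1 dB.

T(0) = 5 / (50) = 0.1
20 log₁₀(0.1) ≈ -20.00 dB

-20.0 dB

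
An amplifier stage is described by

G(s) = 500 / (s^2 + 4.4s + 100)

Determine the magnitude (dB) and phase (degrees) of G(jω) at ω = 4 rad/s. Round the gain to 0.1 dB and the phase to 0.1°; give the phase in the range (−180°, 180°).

At s = jω = j4:
quadratic: (j4)² + 4.4·j4 + 100 = 84 + j17.6 → |·| ≈ 85.824, ∠ ≈ 11.83°
|G| = 500 / 85.824 ≈ 5.8259
Gain = 20 log₁₀(5.8259) ≈ 15.31 dB
∠G = 0.00° − 11.83° = -11.83°

15.3 dB, -11.8°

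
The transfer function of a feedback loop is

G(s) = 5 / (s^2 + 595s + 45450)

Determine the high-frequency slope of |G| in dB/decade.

-40 dB/decade

Each pole contributes −20 dB/decade at high frequency; each zero contributes +20 dB/decade.
Net: 0 zero(s) − 2 pole(s) → -40 dB/decade.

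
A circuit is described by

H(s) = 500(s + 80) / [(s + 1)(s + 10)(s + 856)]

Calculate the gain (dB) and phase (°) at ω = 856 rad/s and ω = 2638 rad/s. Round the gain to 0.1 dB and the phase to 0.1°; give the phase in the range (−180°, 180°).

At s = jω = j856:
zero (s+80): 80 + j856 → |·| = √(80²+856²) = √739136 ≈ 859.73, ∠ = arctan(856/80) ≈ 84.66°
pole (s+1): 1 + j856 → |·| = √(1²+856²) = √732737 ≈ 856, ∠ = arctan(856/1) ≈ 89.93°
pole (s+10): 10 + j856 → |·| = √(10²+856²) = √732836 ≈ 856.06, ∠ = arctan(856/10) ≈ 89.33°
pole (s+856): 856 + j856 → |·| = √(856²+856²) = √1465472 ≈ 1210.6, ∠ = arctan(856/856) ≈ 45.00°
|H| = 500 · 859.73 / 8.8711e+08 ≈ 0.00048457
Gain = 20 log₁₀(0.00048457) ≈ -66.29 dB
∠H = 84.66° − 224.26° = -139.60°

At s = jω = j2638:
zero (s+80): 80 + j2638 → |·| = √(80²+2638²) = √6965444 ≈ 2639.2, ∠ = arctan(2638/80) ≈ 88.26°
pole (s+1): 1 + j2638 → |·| = √(1²+2638²) = √6959045 ≈ 2638, ∠ = arctan(2638/1) ≈ 89.98°
pole (s+10): 10 + j2638 → |·| = √(10²+2638²) = √6959144 ≈ 2638, ∠ = arctan(2638/10) ≈ 89.78°
pole (s+856): 856 + j2638 → |·| = √(856²+2638²) = √7691780 ≈ 2773.4, ∠ = arctan(2638/856) ≈ 72.02°
|H| = 500 · 2639.2 / 1.93e+10 ≈ 6.8373e-05
Gain = 20 log₁₀(6.8373e-05) ≈ -83.30 dB
∠H = 88.26° − 251.78° = -163.52°

ω = 856: -66.3 dB, -139.6°; ω = 2638: -83.3 dB, -163.5°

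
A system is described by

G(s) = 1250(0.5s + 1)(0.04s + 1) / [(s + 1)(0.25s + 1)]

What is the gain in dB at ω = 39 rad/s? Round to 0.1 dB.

41.5 dB

At ω = 39 rad/s:
zero (1 + j39·0.5) = 1 + j19.5 → |·| ≈ 19.526, ∠ ≈ 87.06°
zero (1 + j39·0.04) = 1 + j1.56 → |·| ≈ 1.853, ∠ ≈ 57.34°
pole (1 + j39·1) = 1 + j39 → |·| ≈ 39.013, ∠ ≈ 88.53°
pole (1 + j39·0.25) = 1 + j9.75 → |·| ≈ 9.8011, ∠ ≈ 84.14°
|G| = 1250 · 19.526 · 1.853 / (39.013 · 9.8011) ≈ 118.28
Gain = 20 log₁₀(118.28) ≈ 41.46 dB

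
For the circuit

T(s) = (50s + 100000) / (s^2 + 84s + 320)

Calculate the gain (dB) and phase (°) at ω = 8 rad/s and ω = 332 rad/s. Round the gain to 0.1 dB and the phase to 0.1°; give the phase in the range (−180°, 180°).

Substitute s = j8:
Numerator: 50(j8) + 100000 = 100000 + j400
Denominator: (j8)^2 + 84(j8) + 320 = 256 + j672
|N| = √(100000² + 400²) ≈ 1e+05, ∠N ≈ 0.23°
|D| = √(256² + 672²) ≈ 719.11, ∠D ≈ 69.15°
|T| = 1e+05 / 719.11 ≈ 139.06
Gain = 20 log₁₀(139.06) ≈ 42.86 dB
∠T = 0.23° − 69.15° = -68.92°

Substitute s = j332:
Numerator: 50(j332) + 100000 = 100000 + j16600
Denominator: (j332)^2 + 84(j332) + 320 = -109904 + j27888
|N| = √(100000² + 16600²) ≈ 1.0137e+05, ∠N ≈ 9.43°
|D| = √(109904² + 27888²) ≈ 1.1339e+05, ∠D ≈ 165.76°
|T| = 1.0137e+05 / 1.1339e+05 ≈ 0.89399
Gain = 20 log₁₀(0.89399) ≈ -0.97 dB
∠T = 9.43° − 165.76° = -156.33°

ω = 8: 42.9 dB, -68.9°; ω = 332: -1.0 dB, -156.3°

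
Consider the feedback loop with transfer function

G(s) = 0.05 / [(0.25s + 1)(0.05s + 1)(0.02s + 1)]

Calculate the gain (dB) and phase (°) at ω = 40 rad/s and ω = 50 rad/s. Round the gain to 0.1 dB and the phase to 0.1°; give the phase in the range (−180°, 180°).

ω = 40: -55.2 dB, 173.6°; ω = 50: -59.6 dB, 161.4°

At ω = 40 rad/s:
pole (1 + j40·0.25) = 1 + j10 → |·| ≈ 10.05, ∠ ≈ 84.29°
pole (1 + j40·0.05) = 1 + j2 → |·| ≈ 2.2361, ∠ ≈ 63.43°
pole (1 + j40·0.02) = 1 + j0.8 → |·| ≈ 1.2806, ∠ ≈ 38.66°
|G| = 0.05 · 1 / (10.05 · 2.2361 · 1.2806) ≈ 0.0017374
Gain = 20 log₁₀(0.0017374) ≈ -55.20 dB
∠G = (0°) − (84.29° + 63.43° + 38.66°) = -186.38° ≡ 173.62° (principal value)

At ω = 50 rad/s:
pole (1 + j50·0.25) = 1 + j12.5 → |·| ≈ 12.54, ∠ ≈ 85.43°
pole (1 + j50·0.05) = 1 + j2.5 → |·| ≈ 2.6926, ∠ ≈ 68.20°
pole (1 + j50·0.02) = 1 + j1 → |·| ≈ 1.4142, ∠ ≈ 45.00°
|G| = 0.05 · 1 / (12.54 · 2.6926 · 1.4142) ≈ 0.0010471
Gain = 20 log₁₀(0.0010471) ≈ -59.60 dB
∠G = (0°) − (85.43° + 68.20° + 45.00°) = -198.63° ≡ 161.37° (principal value)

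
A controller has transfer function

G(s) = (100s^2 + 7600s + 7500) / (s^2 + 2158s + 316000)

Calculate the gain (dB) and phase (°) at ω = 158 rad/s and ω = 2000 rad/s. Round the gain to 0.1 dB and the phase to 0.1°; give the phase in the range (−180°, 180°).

ω = 158: 15.8 dB, 104.7°; ω = 2000: 37.0 dB, 47.3°

Substitute s = j158:
Numerator: 100(j158)^2 + 7600(j158) + 7500 = -2488900 + j1200800
Denominator: (j158)^2 + 2158(j158) + 316000 = 291036 + j340964
|N| = √(2488900² + 1200800²) ≈ 2.7634e+06, ∠N ≈ 154.24°
|D| = √(291036² + 340964²) ≈ 4.4828e+05, ∠D ≈ 49.52°
|G| = 2.7634e+06 / 4.4828e+05 ≈ 6.1645
Gain = 20 log₁₀(6.1645) ≈ 15.80 dB
∠G = 154.24° − 49.52° = 104.72°

Substitute s = j2000:
Numerator: 100(j2000)^2 + 7600(j2000) + 7500 = -399992500 + j15200000
Denominator: (j2000)^2 + 2158(j2000) + 316000 = -3684000 + j4316000
|N| = √(399992500² + 15200000²) ≈ 4.0028e+08, ∠N ≈ 177.82°
|D| = √(3684000² + 4316000²) ≈ 5.6745e+06, ∠D ≈ 130.48°
|G| = 4.0028e+08 / 5.6745e+06 ≈ 70.54
Gain = 20 log₁₀(70.54) ≈ 36.97 dB
∠G = 177.82° − 130.48° = 47.34°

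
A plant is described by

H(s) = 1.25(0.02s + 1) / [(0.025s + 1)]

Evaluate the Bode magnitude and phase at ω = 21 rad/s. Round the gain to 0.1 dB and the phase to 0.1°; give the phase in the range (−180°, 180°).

At ω = 21 rad/s:
zero (1 + j21·0.02) = 1 + j0.42 → |·| ≈ 1.0846, ∠ ≈ 22.78°
pole (1 + j21·0.025) = 1 + j0.525 → |·| ≈ 1.1294, ∠ ≈ 27.70°
|H| = 1.25 · 1.0846 / (1.1294) ≈ 1.2004
Gain = 20 log₁₀(1.2004) ≈ 1.59 dB
∠H = (22.78°) − (27.70°) = -4.92°

1.6 dB, -4.9°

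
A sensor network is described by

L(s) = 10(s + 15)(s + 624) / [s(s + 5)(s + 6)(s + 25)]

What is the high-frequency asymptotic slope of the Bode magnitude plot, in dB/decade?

-40 dB/decade

Each pole contributes −20 dB/decade at high frequency; each zero contributes +20 dB/decade.
Net: 2 zero(s) − 4 pole(s) → -40 dB/decade.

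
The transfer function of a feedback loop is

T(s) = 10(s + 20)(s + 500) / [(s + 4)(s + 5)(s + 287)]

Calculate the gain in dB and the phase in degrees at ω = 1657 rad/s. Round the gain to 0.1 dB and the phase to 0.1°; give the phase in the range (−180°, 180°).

-44.1 dB, -97.3°

At s = jω = j1657:
zero (s+20): 20 + j1657 → |·| = √(20²+1657²) = √2746049 ≈ 1657.1, ∠ = arctan(1657/20) ≈ 89.31°
zero (s+500): 500 + j1657 → |·| = √(500²+1657²) = √2995649 ≈ 1730.8, ∠ = arctan(1657/500) ≈ 73.21°
pole (s+4): 4 + j1657 → |·| = √(4²+1657²) = √2745665 ≈ 1657, ∠ = arctan(1657/4) ≈ 89.86°
pole (s+5): 5 + j1657 → |·| = √(5²+1657²) = √2745674 ≈ 1657, ∠ = arctan(1657/5) ≈ 89.83°
pole (s+287): 287 + j1657 → |·| = √(287²+1657²) = √2828018 ≈ 1681.7, ∠ = arctan(1657/287) ≈ 80.17°
|T| = 10 · 2.8681e+06 / 4.6174e+09 ≈ 0.0062115
Gain = 20 log₁₀(0.0062115) ≈ -44.14 dB
∠T = 162.52° − 259.86° = -97.34°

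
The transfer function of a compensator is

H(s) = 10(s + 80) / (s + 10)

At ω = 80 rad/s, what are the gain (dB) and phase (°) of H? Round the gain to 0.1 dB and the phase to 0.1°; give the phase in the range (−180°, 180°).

22.9 dB, -37.9°

At s = jω = j80:
zero (s+80): 80 + j80 → |·| = √(80²+80²) = √12800 ≈ 113.14, ∠ = arctan(80/80) ≈ 45.00°
pole (s+10): 10 + j80 → |·| = √(10²+80²) = √6500 ≈ 80.623, ∠ = arctan(80/10) ≈ 82.87°
|H| = 10 · 113.14 / 80.623 ≈ 14.033
Gain = 20 log₁₀(14.033) ≈ 22.94 dB
∠H = 45.00° − 82.87° = -37.87°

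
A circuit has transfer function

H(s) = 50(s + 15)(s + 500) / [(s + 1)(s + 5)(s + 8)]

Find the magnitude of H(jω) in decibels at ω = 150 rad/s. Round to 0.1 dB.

1.3 dB

At s = jω = j150:
zero (s+15): 15 + j150 → |·| = √(15²+150²) = √22725 ≈ 150.75, ∠ = arctan(150/15) ≈ 84.29°
zero (s+500): 500 + j150 → |·| = √(500²+150²) = √272500 ≈ 522.02, ∠ = arctan(150/500) ≈ 16.70°
pole (s+1): 1 + j150 → |·| = √(1²+150²) = √22501 ≈ 150, ∠ = arctan(150/1) ≈ 89.62°
pole (s+5): 5 + j150 → |·| = √(5²+150²) = √22525 ≈ 150.08, ∠ = arctan(150/5) ≈ 88.09°
pole (s+8): 8 + j150 → |·| = √(8²+150²) = √22564 ≈ 150.21, ∠ = arctan(150/8) ≈ 86.95°
|H| = 50 · 78695 / 3.3815e+06 ≈ 1.1636
Gain = 20 log₁₀(1.1636) ≈ 1.32 dB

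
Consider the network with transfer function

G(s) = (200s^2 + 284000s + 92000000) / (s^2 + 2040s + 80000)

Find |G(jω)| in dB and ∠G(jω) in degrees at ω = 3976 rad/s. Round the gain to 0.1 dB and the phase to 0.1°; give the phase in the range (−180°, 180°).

45.3 dB, 7.1°

Substitute s = j3976:
Numerator: 200(j3976)^2 + 284000(j3976) + 92000000 = -3069715200 + j1129184000
Denominator: (j3976)^2 + 2040(j3976) + 80000 = -15728576 + j8111040
|N| = √(3069715200² + 1129184000²) ≈ 3.2708e+09, ∠N ≈ 159.80°
|D| = √(15728576² + 8111040²) ≈ 1.7697e+07, ∠D ≈ 152.72°
|G| = 3.2708e+09 / 1.7697e+07 ≈ 184.82
Gain = 20 log₁₀(184.82) ≈ 45.33 dB
∠G = 159.80° − 152.72° = 7.08°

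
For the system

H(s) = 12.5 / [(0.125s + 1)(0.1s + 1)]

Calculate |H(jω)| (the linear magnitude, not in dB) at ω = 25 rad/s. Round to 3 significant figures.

At ω = 25 rad/s:
pole (1 + j25·0.125) = 1 + j3.125 → |·| ≈ 3.2811, ∠ ≈ 72.26°
pole (1 + j25·0.1) = 1 + j2.5 → |·| ≈ 2.6926, ∠ ≈ 68.20°
|H| = 12.5 · 1 / (3.2811 · 2.6926) ≈ 1.4149

1.41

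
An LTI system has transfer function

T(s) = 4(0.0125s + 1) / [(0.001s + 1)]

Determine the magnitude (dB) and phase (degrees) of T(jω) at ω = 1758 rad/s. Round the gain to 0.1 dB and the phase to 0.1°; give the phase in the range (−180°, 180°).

32.8 dB, 27.0°

At ω = 1758 rad/s:
zero (1 + j1758·0.0125) = 1 + j21.975 → |·| ≈ 21.998, ∠ ≈ 87.39°
pole (1 + j1758·0.001) = 1 + j1.758 → |·| ≈ 2.0225, ∠ ≈ 60.37°
|T| = 4 · 21.998 / (2.0225) ≈ 43.507
Gain = 20 log₁₀(43.507) ≈ 32.77 dB
∠T = (87.39°) − (60.37°) = 27.02°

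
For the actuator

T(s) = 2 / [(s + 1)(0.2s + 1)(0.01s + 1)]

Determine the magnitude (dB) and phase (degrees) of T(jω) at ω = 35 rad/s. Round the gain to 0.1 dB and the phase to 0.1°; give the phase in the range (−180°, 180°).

-42.4 dB, 170.5°

At ω = 35 rad/s:
pole (1 + j35·1) = 1 + j35 → |·| ≈ 35.014, ∠ ≈ 88.36°
pole (1 + j35·0.2) = 1 + j7 → |·| ≈ 7.0711, ∠ ≈ 81.87°
pole (1 + j35·0.01) = 1 + j0.35 → |·| ≈ 1.0595, ∠ ≈ 19.29°
|T| = 2 · 1 / (35.014 · 7.0711 · 1.0595) ≈ 0.0076243
Gain = 20 log₁₀(0.0076243) ≈ -42.36 dB
∠T = (0°) − (88.36° + 81.87° + 19.29°) = -189.52° ≡ 170.48° (principal value)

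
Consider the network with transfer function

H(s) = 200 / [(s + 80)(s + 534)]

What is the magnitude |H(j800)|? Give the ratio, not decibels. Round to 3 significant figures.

0.000259

At s = jω = j800:
pole (s+80): 80 + j800 → |·| = √(80²+800²) = √646400 ≈ 803.99, ∠ = arctan(800/80) ≈ 84.29°
pole (s+534): 534 + j800 → |·| = √(534²+800²) = √925156 ≈ 961.85, ∠ = arctan(800/534) ≈ 56.28°
|H| = 200 / 7.7332e+05 ≈ 0.00025863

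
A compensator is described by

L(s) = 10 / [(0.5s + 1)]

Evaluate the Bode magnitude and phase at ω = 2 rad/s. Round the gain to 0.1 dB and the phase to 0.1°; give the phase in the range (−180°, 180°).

17.0 dB, -45.0°

At ω = 2 rad/s:
pole (1 + j2·0.5) = 1 + j1 → |·| ≈ 1.4142, ∠ ≈ 45.00°
|L| = 10 · 1 / (1.4142) ≈ 7.0711
Gain = 20 log₁₀(7.0711) ≈ 16.99 dB
∠L = (0°) − (45.00°) = -45.00°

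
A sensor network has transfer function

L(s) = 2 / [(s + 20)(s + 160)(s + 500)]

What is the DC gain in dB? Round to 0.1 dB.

L(0) = 2 / (20·160·500) = 1.25e-06
20 log₁₀(1.25e-06) ≈ -118.06 dB

-118.1 dB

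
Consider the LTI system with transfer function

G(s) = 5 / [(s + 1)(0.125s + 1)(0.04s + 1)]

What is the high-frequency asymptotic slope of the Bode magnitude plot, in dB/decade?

Each pole contributes −20 dB/decade at high frequency; each zero contributes +20 dB/decade.
Net: 0 zero(s) − 3 pole(s) → -60 dB/decade.

-60 dB/decade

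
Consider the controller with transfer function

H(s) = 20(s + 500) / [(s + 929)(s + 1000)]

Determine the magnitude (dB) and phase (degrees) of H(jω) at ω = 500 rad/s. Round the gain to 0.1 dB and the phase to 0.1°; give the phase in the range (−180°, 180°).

-38.4 dB, -9.9°

At s = jω = j500:
zero (s+500): 500 + j500 → |·| = √(500²+500²) = √500000 ≈ 707.11, ∠ = arctan(500/500) ≈ 45.00°
pole (s+929): 929 + j500 → |·| = √(929²+500²) = √1113041 ≈ 1055, ∠ = arctan(500/929) ≈ 28.29°
pole (s+1000): 1000 + j500 → |·| = √(1000²+500²) = √1250000 ≈ 1118, ∠ = arctan(500/1000) ≈ 26.57°
|H| = 20 · 707.11 / 1.1795e+06 ≈ 0.01199
Gain = 20 log₁₀(0.01199) ≈ -38.42 dB
∠H = 45.00° − 54.86° = -9.86°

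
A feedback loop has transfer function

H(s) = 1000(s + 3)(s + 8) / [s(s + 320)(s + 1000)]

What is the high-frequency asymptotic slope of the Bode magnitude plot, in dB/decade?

-20 dB/decade

Each pole contributes −20 dB/decade at high frequency; each zero contributes +20 dB/decade.
Net: 2 zero(s) − 3 pole(s) → -20 dB/decade.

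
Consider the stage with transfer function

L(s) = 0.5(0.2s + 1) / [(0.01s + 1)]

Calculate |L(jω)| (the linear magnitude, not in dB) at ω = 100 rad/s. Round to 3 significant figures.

At ω = 100 rad/s:
zero (1 + j100·0.2) = 1 + j20 → |·| ≈ 20.025, ∠ ≈ 87.14°
pole (1 + j100·0.01) = 1 + j1 → |·| ≈ 1.4142, ∠ ≈ 45.00°
|L| = 0.5 · 20.025 / (1.4142) ≈ 7.08

7.08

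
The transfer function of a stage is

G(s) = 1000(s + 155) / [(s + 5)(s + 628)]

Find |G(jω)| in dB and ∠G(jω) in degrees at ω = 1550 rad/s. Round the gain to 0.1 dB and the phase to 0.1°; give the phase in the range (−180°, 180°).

At s = jω = j1550:
zero (s+155): 155 + j1550 → |·| = √(155²+1550²) = √2426525 ≈ 1557.7, ∠ = arctan(1550/155) ≈ 84.29°
pole (s+5): 5 + j1550 → |·| = √(5²+1550²) = √2402525 ≈ 1550, ∠ = arctan(1550/5) ≈ 89.82°
pole (s+628): 628 + j1550 → |·| = √(628²+1550²) = √2796884 ≈ 1672.4, ∠ = arctan(1550/628) ≈ 67.94°
|G| = 1000 · 1557.7 / 2.5922e+06 ≈ 0.60092
Gain = 20 log₁₀(0.60092) ≈ -4.42 dB
∠G = 84.29° − 157.76° = -73.47°

-4.4 dB, -73.5°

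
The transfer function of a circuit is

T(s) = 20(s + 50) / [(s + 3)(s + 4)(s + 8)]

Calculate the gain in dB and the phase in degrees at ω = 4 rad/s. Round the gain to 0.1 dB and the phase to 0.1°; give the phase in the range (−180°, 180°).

12.0 dB, -120.1°

At s = jω = j4:
zero (s+50): 50 + j4 → |·| = √(50²+4²) = √2516 ≈ 50.16, ∠ = arctan(4/50) ≈ 4.57°
pole (s+3): 3 + j4 → |·| = √(3²+4²) = √25 ≈ 5, ∠ = arctan(4/3) ≈ 53.13°
pole (s+4): 4 + j4 → |·| = √(4²+4²) = √32 ≈ 5.6569, ∠ = arctan(4/4) ≈ 45.00°
pole (s+8): 8 + j4 → |·| = √(8²+4²) = √80 ≈ 8.9443, ∠ = arctan(4/8) ≈ 26.57°
|T| = 20 · 50.16 / 252.99 ≈ 3.9654
Gain = 20 log₁₀(3.9654) ≈ 11.97 dB
∠T = 4.57° − 124.70° = -120.13°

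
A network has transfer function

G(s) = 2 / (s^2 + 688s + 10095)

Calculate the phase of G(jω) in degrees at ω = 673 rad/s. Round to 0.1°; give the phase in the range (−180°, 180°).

Substitute s = j673:
Numerator: 2 = 2 + j0
Denominator: (j673)^2 + 688(j673) + 10095 = -442834 + j463024
|N| = √(2² + 0²) ≈ 2, ∠N ≈ 0.00°
|D| = √(442834² + 463024²) ≈ 6.407e+05, ∠D ≈ 133.72°
∠G = 0.00° − 133.72° = -133.72°

-133.7°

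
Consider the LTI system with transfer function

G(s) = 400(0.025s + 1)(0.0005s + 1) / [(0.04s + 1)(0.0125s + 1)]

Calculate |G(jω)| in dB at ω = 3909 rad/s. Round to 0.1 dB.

At ω = 3909 rad/s:
zero (1 + j3909·0.025) = 1 + j97.725 → |·| ≈ 97.73, ∠ ≈ 89.41°
zero (1 + j3909·0.0005) = 1 + j1.9545 → |·| ≈ 2.1955, ∠ ≈ 62.90°
pole (1 + j3909·0.04) = 1 + j156.36 → |·| ≈ 156.36, ∠ ≈ 89.63°
pole (1 + j3909·0.0125) = 1 + j48.8625 → |·| ≈ 48.873, ∠ ≈ 88.83°
|G| = 400 · 97.73 · 2.1955 / (156.36 · 48.873) ≈ 11.231
Gain = 20 log₁₀(11.231) ≈ 21.01 dB

21.0 dB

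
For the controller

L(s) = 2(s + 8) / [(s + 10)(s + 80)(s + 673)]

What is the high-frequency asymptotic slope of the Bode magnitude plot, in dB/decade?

-40 dB/decade

Each pole contributes −20 dB/decade at high frequency; each zero contributes +20 dB/decade.
Net: 1 zero(s) − 3 pole(s) → -40 dB/decade.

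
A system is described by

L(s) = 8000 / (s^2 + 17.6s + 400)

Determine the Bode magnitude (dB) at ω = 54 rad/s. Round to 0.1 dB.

At s = jω = j54:
quadratic: (j54)² + 17.6·j54 + 400 = -2516 + j950.4 → |·| ≈ 2689.5, ∠ ≈ 159.31°
|L| = 8000 / 2689.5 ≈ 2.9745
Gain = 20 log₁₀(2.9745) ≈ 9.47 dB

9.5 dB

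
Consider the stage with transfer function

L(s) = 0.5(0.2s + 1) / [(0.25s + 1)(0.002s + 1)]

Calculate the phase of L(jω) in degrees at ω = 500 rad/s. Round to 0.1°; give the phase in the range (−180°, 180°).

-45.1°

At ω = 500 rad/s:
zero (1 + j500·0.2) = 1 + j100 → |·| ≈ 100, ∠ ≈ 89.43°
pole (1 + j500·0.25) = 1 + j125 → |·| ≈ 125, ∠ ≈ 89.54°
pole (1 + j500·0.002) = 1 + j1 → |·| ≈ 1.4142, ∠ ≈ 45.00°
∠L = (89.43°) − (89.54° + 45.00°) = -45.11°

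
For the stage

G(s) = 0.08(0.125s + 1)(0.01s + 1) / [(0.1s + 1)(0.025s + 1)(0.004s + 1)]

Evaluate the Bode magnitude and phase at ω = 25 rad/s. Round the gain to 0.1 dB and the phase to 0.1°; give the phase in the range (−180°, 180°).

-21.4 dB, -19.6°

At ω = 25 rad/s:
zero (1 + j25·0.125) = 1 + j3.125 → |·| ≈ 3.2811, ∠ ≈ 72.26°
zero (1 + j25·0.01) = 1 + j0.25 → |·| ≈ 1.0308, ∠ ≈ 14.04°
pole (1 + j25·0.1) = 1 + j2.5 → |·| ≈ 2.6926, ∠ ≈ 68.20°
pole (1 + j25·0.025) = 1 + j0.625 → |·| ≈ 1.1792, ∠ ≈ 32.01°
pole (1 + j25·0.004) = 1 + j0.1 → |·| ≈ 1.005, ∠ ≈ 5.71°
|G| = 0.08 · 3.2811 · 1.0308 / (2.6926 · 1.1792 · 1.005) ≈ 0.084793
Gain = 20 log₁₀(0.084793) ≈ -21.43 dB
∠G = (72.26° + 14.04°) − (68.20° + 32.01° + 5.71°) = -19.62°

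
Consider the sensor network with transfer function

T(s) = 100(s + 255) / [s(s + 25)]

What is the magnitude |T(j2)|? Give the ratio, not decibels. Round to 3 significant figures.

At s = jω = j2:
zero (s+255): 255 + j2 → |·| = √(255²+2²) = √65029 ≈ 255.01, ∠ = arctan(2/255) ≈ 0.45°
pole (s+25): 25 + j2 → |·| = √(25²+2²) = √629 ≈ 25.08, ∠ = arctan(2/25) ≈ 4.57°
pole at origin: |s| = 2, ∠ = 90.00° (in denominator)
|T| = 100 · 255.01 / 50.16 ≈ 508.39

508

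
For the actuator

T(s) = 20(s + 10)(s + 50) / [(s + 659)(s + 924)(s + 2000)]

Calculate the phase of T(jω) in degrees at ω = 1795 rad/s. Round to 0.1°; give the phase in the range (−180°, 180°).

At s = jω = j1795:
zero (s+10): 10 + j1795 → |·| = √(10²+1795²) = √3222125 ≈ 1795, ∠ = arctan(1795/10) ≈ 89.68°
zero (s+50): 50 + j1795 → |·| = √(50²+1795²) = √3224525 ≈ 1795.7, ∠ = arctan(1795/50) ≈ 88.40°
pole (s+659): 659 + j1795 → |·| = √(659²+1795²) = √3656306 ≈ 1912.1, ∠ = arctan(1795/659) ≈ 69.84°
pole (s+924): 924 + j1795 → |·| = √(924²+1795²) = √4075801 ≈ 2018.9, ∠ = arctan(1795/924) ≈ 62.76°
pole (s+2000): 2000 + j1795 → |·| = √(2000²+1795²) = √7222025 ≈ 2687.4, ∠ = arctan(1795/2000) ≈ 41.91°
∠T = 178.08° − 174.51° = 3.57°

3.6°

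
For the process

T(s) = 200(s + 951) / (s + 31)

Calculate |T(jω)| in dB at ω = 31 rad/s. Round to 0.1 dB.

At s = jω = j31:
zero (s+951): 951 + j31 → |·| = √(951²+31²) = √905362 ≈ 951.51, ∠ = arctan(31/951) ≈ 1.87°
pole (s+31): 31 + j31 → |·| = √(31²+31²) = √1922 ≈ 43.841, ∠ = arctan(31/31) ≈ 45.00°
|T| = 200 · 951.51 / 43.841 ≈ 4340.7
Gain = 20 log₁₀(4340.7) ≈ 72.75 dB

72.8 dB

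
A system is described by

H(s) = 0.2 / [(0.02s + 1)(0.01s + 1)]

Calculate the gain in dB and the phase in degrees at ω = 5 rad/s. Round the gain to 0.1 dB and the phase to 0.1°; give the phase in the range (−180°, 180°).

At ω = 5 rad/s:
pole (1 + j5·0.02) = 1 + j0.1 → |·| ≈ 1.005, ∠ ≈ 5.71°
pole (1 + j5·0.01) = 1 + j0.05 → |·| ≈ 1.0012, ∠ ≈ 2.86°
|H| = 0.2 · 1 / (1.005 · 1.0012) ≈ 0.19877
Gain = 20 log₁₀(0.19877) ≈ -14.03 dB
∠H = (0°) − (5.71° + 2.86°) = -8.57°

-14.0 dB, -8.6°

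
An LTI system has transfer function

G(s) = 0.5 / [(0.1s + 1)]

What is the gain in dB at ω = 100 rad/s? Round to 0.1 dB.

At ω = 100 rad/s:
pole (1 + j100·0.1) = 1 + j10 → |·| ≈ 10.05, ∠ ≈ 84.29°
|G| = 0.5 · 1 / (10.05) ≈ 0.049751
Gain = 20 log₁₀(0.049751) ≈ -26.06 dB

-26.1 dB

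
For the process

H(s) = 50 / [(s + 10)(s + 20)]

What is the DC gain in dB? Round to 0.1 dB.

H(0) = 50 / (10·20) = 0.25
20 log₁₀(0.25) ≈ -12.04 dB

-12.0 dB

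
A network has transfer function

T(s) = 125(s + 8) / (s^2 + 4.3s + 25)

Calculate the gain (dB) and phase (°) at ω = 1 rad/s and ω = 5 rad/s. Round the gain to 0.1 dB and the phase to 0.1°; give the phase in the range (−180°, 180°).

ω = 1: 32.3 dB, -3.0°; ω = 5: 34.8 dB, -58.0°

At s = jω = j1:
zero (s+8): 8 + j1 → |·| = √(8²+1²) = √65 ≈ 8.0623, ∠ = arctan(1/8) ≈ 7.13°
quadratic: (j1)² + 4.3·j1 + 25 = 24 + j4.3 → |·| ≈ 24.382, ∠ ≈ 10.16°
|T| = 125 · 8.0623 / 24.382 ≈ 41.333
Gain = 20 log₁₀(41.333) ≈ 32.33 dB
∠T = 7.13° − 10.16° = -3.03°

At s = jω = j5:
zero (s+8): 8 + j5 → |·| = √(8²+5²) = √89 ≈ 9.434, ∠ = arctan(5/8) ≈ 32.01°
quadratic: (j5)² + 4.3·j5 + 25 = 0 + j21.5 → |·| ≈ 21.5, ∠ ≈ 90.00°
|T| = 125 · 9.434 / 21.5 ≈ 54.849
Gain = 20 log₁₀(54.849) ≈ 34.78 dB
∠T = 32.01° − 90.00° = -57.99°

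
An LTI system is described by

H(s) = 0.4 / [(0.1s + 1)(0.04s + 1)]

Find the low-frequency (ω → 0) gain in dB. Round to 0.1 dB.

H(0) = 0.4 · 1 / 1 = 0.4
20 log₁₀(0.4) ≈ -7.96 dB

-8.0 dB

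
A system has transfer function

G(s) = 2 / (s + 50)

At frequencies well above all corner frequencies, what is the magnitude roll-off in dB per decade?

-20 dB/decade

Each pole contributes −20 dB/decade at high frequency; each zero contributes +20 dB/decade.
Net: 0 zero(s) − 1 pole(s) → -20 dB/decade.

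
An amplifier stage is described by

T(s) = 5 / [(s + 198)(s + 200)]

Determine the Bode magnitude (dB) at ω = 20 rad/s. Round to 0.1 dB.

-78.1 dB

At s = jω = j20:
pole (s+198): 198 + j20 → |·| = √(198²+20²) = √39604 ≈ 199.01, ∠ = arctan(20/198) ≈ 5.77°
pole (s+200): 200 + j20 → |·| = √(200²+20²) = √40400 ≈ 201, ∠ = arctan(20/200) ≈ 5.71°
|T| = 5 / 40001 ≈ 0.000125
Gain = 20 log₁₀(0.000125) ≈ -78.06 dB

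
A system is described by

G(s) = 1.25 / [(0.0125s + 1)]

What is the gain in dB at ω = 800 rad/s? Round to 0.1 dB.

At ω = 800 rad/s:
pole (1 + j800·0.0125) = 1 + j10 → |·| ≈ 10.05, ∠ ≈ 84.29°
|G| = 1.25 · 1 / (10.05) ≈ 0.12438
Gain = 20 log₁₀(0.12438) ≈ -18.10 dB

-18.1 dB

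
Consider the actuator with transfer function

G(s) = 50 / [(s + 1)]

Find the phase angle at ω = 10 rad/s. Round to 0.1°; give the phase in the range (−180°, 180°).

-84.3°

At ω = 10 rad/s:
pole (1 + j10·1) = 1 + j10 → |·| ≈ 10.05, ∠ ≈ 84.29°
∠G = (0°) − (84.29°) = -84.29°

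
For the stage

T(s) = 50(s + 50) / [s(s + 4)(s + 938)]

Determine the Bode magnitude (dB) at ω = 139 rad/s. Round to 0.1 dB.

At s = jω = j139:
zero (s+50): 50 + j139 → |·| = √(50²+139²) = √21821 ≈ 147.72, ∠ = arctan(139/50) ≈ 70.22°
pole (s+4): 4 + j139 → |·| = √(4²+139²) = √19337 ≈ 139.06, ∠ = arctan(139/4) ≈ 88.35°
pole (s+938): 938 + j139 → |·| = √(938²+139²) = √899165 ≈ 948.24, ∠ = arctan(139/938) ≈ 8.43°
pole at origin: |s| = 139, ∠ = 90.00° (in denominator)
|T| = 50 · 147.72 / 1.8329e+07 ≈ 0.00040297
Gain = 20 log₁₀(0.00040297) ≈ -67.89 dB

-67.9 dB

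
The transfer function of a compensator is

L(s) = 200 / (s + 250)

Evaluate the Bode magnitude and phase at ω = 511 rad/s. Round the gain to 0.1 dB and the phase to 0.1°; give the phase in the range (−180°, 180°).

-9.1 dB, -63.9°

Substitute s = j511:
Numerator: 200 = 200 + j0
Denominator: (j511) + 250 = 250 + j511
|N| = √(200² + 0²) ≈ 200, ∠N ≈ 0.00°
|D| = √(250² + 511²) ≈ 568.88, ∠D ≈ 63.93°
|L| = 200 / 568.88 ≈ 0.35157
Gain = 20 log₁₀(0.35157) ≈ -9.08 dB
∠L = 0.00° − 63.93° = -63.93°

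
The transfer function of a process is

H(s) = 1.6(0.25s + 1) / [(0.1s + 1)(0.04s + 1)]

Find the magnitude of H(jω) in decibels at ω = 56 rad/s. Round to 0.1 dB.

4.1 dB

At ω = 56 rad/s:
zero (1 + j56·0.25) = 1 + j14 → |·| ≈ 14.036, ∠ ≈ 85.91°
pole (1 + j56·0.1) = 1 + j5.6 → |·| ≈ 5.6886, ∠ ≈ 79.88°
pole (1 + j56·0.04) = 1 + j2.24 → |·| ≈ 2.4531, ∠ ≈ 65.94°
|H| = 1.6 · 14.036 / (5.6886 · 2.4531) ≈ 1.6093
Gain = 20 log₁₀(1.6093) ≈ 4.13 dB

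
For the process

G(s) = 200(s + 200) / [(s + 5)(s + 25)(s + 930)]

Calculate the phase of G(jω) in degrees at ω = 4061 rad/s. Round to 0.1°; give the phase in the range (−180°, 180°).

At s = jω = j4061:
zero (s+200): 200 + j4061 → |·| = √(200²+4061²) = √16531721 ≈ 4065.9, ∠ = arctan(4061/200) ≈ 87.18°
pole (s+5): 5 + j4061 → |·| = √(5²+4061²) = √16491746 ≈ 4061, ∠ = arctan(4061/5) ≈ 89.93°
pole (s+25): 25 + j4061 → |·| = √(25²+4061²) = √16492346 ≈ 4061.1, ∠ = arctan(4061/25) ≈ 89.65°
pole (s+930): 930 + j4061 → |·| = √(930²+4061²) = √17356621 ≈ 4166.1, ∠ = arctan(4061/930) ≈ 77.10°
∠G = 87.18° − 256.68° = -169.50°

-169.5°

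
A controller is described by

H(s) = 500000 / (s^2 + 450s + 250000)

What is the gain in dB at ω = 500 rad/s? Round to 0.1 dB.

6.9 dB

At s = jω = j500:
quadratic: (j500)² + 450·j500 + 250000 = 0 + j225000 → |·| ≈ 2.25e+05, ∠ ≈ 90.00°
|H| = 500000 / 2.25e+05 ≈ 2.2222
Gain = 20 log₁₀(2.2222) ≈ 6.94 dB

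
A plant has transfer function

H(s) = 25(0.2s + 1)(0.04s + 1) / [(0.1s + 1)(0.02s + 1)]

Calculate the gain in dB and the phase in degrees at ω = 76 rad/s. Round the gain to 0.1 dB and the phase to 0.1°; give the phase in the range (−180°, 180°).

At ω = 76 rad/s:
zero (1 + j76·0.2) = 1 + j15.2 → |·| ≈ 15.233, ∠ ≈ 86.24°
zero (1 + j76·0.04) = 1 + j3.04 → |·| ≈ 3.2002, ∠ ≈ 71.79°
pole (1 + j76·0.1) = 1 + j7.6 → |·| ≈ 7.6655, ∠ ≈ 82.50°
pole (1 + j76·0.02) = 1 + j1.52 → |·| ≈ 1.8195, ∠ ≈ 56.66°
|H| = 25 · 15.233 · 3.2002 / (7.6655 · 1.8195) ≈ 87.38
Gain = 20 log₁₀(87.38) ≈ 38.83 dB
∠H = (86.24° + 71.79°) − (82.50° + 56.66°) = 18.87°

38.8 dB, 18.9°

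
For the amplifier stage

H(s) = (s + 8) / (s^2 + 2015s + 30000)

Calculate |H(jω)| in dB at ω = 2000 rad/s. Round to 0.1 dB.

-69.0 dB

Substitute s = j2000:
Numerator: (j2000) + 8 = 8 + j2000
Denominator: (j2000)^2 + 2015(j2000) + 30000 = -3970000 + j4030000
|N| = √(8² + 2000²) ≈ 2000, ∠N ≈ 89.77°
|D| = √(3970000² + 4030000²) ≈ 5.657e+06, ∠D ≈ 134.57°
|H| = 2000 / 5.657e+06 ≈ 0.00035354
Gain = 20 log₁₀(0.00035354) ≈ -69.03 dB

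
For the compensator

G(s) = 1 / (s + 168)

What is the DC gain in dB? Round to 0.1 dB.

-44.5 dB

G(0) = 1 / (168) ≈ 0.0059524
20 log₁₀(0.0059524) ≈ -44.51 dB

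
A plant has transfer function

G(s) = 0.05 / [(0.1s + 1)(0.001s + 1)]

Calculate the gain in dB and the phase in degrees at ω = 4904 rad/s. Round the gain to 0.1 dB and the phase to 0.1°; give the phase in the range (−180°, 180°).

At ω = 4904 rad/s:
pole (1 + j4904·0.1) = 1 + j490.4 → |·| ≈ 490.4, ∠ ≈ 89.88°
pole (1 + j4904·0.001) = 1 + j4.904 → |·| ≈ 5.0049, ∠ ≈ 78.47°
|G| = 0.05 · 1 / (490.4 · 5.0049) ≈ 2.0372e-05
Gain = 20 log₁₀(2.0372e-05) ≈ -93.82 dB
∠G = (0°) − (89.88° + 78.47°) = -168.35°

-93.8 dB, -168.4°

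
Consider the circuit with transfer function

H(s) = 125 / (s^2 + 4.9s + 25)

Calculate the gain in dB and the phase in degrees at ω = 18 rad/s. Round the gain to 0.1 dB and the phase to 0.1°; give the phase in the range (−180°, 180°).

At s = jω = j18:
quadratic: (j18)² + 4.9·j18 + 25 = -299 + j88.2 → |·| ≈ 311.74, ∠ ≈ 163.56°
|H| = 125 / 311.74 ≈ 0.40098
Gain = 20 log₁₀(0.40098) ≈ -7.94 dB
∠H = 0.00° − 163.56° = -163.56°

-7.9 dB, -163.6°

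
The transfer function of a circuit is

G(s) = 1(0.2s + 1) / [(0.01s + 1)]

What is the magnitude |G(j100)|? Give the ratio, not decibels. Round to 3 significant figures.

At ω = 100 rad/s:
zero (1 + j100·0.2) = 1 + j20 → |·| ≈ 20.025, ∠ ≈ 87.14°
pole (1 + j100·0.01) = 1 + j1 → |·| ≈ 1.4142, ∠ ≈ 45.00°
|G| = 1 · 20.025 / (1.4142) ≈ 14.16

14.2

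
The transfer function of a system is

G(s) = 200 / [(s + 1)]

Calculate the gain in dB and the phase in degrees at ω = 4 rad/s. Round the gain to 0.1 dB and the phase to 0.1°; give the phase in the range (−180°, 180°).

At ω = 4 rad/s:
pole (1 + j4·1) = 1 + j4 → |·| ≈ 4.1231, ∠ ≈ 75.96°
|G| = 200 · 1 / (4.1231) ≈ 48.507
Gain = 20 log₁₀(48.507) ≈ 33.72 dB
∠G = (0°) − (75.96°) = -75.96°

33.7 dB, -76.0°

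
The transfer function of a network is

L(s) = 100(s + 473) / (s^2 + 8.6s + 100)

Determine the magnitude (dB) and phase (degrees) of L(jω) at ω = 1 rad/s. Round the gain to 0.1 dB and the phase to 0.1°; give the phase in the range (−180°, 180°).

At s = jω = j1:
zero (s+473): 473 + j1 → |·| = √(473²+1²) = √223730 ≈ 473, ∠ = arctan(1/473) ≈ 0.12°
quadratic: (j1)² + 8.6·j1 + 100 = 99 + j8.6 → |·| ≈ 99.373, ∠ ≈ 4.96°
|L| = 100 · 473 / 99.373 ≈ 475.98
Gain = 20 log₁₀(475.98) ≈ 53.55 dB
∠L = 0.12° − 4.96° = -4.84°

53.6 dB, -4.8°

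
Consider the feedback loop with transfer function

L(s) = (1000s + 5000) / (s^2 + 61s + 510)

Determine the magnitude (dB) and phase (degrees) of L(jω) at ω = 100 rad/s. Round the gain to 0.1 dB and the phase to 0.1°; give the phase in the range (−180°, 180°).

19.0 dB, -60.1°

Substitute s = j100:
Numerator: 1000(j100) + 5000 = 5000 + j100000
Denominator: (j100)^2 + 61(j100) + 510 = -9490 + j6100
|N| = √(5000² + 100000²) ≈ 1.0012e+05, ∠N ≈ 87.14°
|D| = √(9490² + 6100²) ≈ 11281, ∠D ≈ 147.27°
|L| = 1.0012e+05 / 11281 ≈ 8.8751
Gain = 20 log₁₀(8.8751) ≈ 18.96 dB
∠L = 87.14° − 147.27° = -60.13°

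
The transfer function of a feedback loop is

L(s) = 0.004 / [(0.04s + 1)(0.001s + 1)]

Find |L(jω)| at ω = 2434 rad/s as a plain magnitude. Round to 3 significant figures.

At ω = 2434 rad/s:
pole (1 + j2434·0.04) = 1 + j97.36 → |·| ≈ 97.365, ∠ ≈ 89.41°
pole (1 + j2434·0.001) = 1 + j2.434 → |·| ≈ 2.6314, ∠ ≈ 67.66°
|L| = 0.004 · 1 / (97.365 · 2.6314) ≈ 1.5612e-05

1.56e-05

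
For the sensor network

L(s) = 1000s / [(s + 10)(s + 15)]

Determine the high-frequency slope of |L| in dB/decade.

Each pole contributes −20 dB/decade at high frequency; each zero contributes +20 dB/decade.
Net: 1 zero(s) − 2 pole(s) → -20 dB/decade.

-20 dB/decade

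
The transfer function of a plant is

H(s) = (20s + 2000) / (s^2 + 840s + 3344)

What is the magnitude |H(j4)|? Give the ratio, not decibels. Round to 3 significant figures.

0.423

Substitute s = j4:
Numerator: 20(j4) + 2000 = 2000 + j80
Denominator: (j4)^2 + 840(j4) + 3344 = 3328 + j3360
|N| = √(2000² + 80²) ≈ 2001.6, ∠N ≈ 2.29°
|D| = √(3328² + 3360²) ≈ 4729.2, ∠D ≈ 45.27°
|H| = 2001.6 / 4729.2 ≈ 0.42324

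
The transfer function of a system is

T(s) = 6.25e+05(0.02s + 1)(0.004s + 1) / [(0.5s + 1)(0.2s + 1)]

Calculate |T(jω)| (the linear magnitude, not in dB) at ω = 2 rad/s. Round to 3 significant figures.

4.11e+05

At ω = 2 rad/s:
zero (1 + j2·0.02) = 1 + j0.04 → |·| ≈ 1.0008, ∠ ≈ 2.29°
zero (1 + j2·0.004) = 1 + j0.008 → |·| ≈ 1, ∠ ≈ 0.46°
pole (1 + j2·0.5) = 1 + j1 → |·| ≈ 1.4142, ∠ ≈ 45.00°
pole (1 + j2·0.2) = 1 + j0.4 → |·| ≈ 1.077, ∠ ≈ 21.80°
|T| = 6.25e+05 · 1.0008 · 1 / (1.4142 · 1.077) ≈ 4.1068e+05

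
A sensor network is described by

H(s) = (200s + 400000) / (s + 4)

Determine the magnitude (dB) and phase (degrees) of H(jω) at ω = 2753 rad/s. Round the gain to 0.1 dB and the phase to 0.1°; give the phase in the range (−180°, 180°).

Substitute s = j2753:
Numerator: 200(j2753) + 400000 = 400000 + j550600
Denominator: (j2753) + 4 = 4 + j2753
|N| = √(400000² + 550600²) ≈ 6.8056e+05, ∠N ≈ 54.00°
|D| = √(4² + 2753²) ≈ 2753, ∠D ≈ 89.92°
|H| = 6.8056e+05 / 2753 ≈ 247.21
Gain = 20 log₁₀(247.21) ≈ 47.86 dB
∠H = 54.00° − 89.92° = -35.92°

47.9 dB, -35.9°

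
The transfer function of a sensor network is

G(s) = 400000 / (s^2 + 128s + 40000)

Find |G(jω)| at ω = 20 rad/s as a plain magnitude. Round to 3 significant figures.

At s = jω = j20:
quadratic: (j20)² + 128·j20 + 40000 = 39600 + j2560 → |·| ≈ 39683, ∠ ≈ 3.70°
|G| = 400000 / 39683 ≈ 10.08

10.1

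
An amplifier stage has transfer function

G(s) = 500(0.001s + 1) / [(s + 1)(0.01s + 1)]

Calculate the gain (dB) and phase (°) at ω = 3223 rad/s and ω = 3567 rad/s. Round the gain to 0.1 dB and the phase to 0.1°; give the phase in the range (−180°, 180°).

At ω = 3223 rad/s:
zero (1 + j3223·0.001) = 1 + j3.223 → |·| ≈ 3.3746, ∠ ≈ 72.76°
pole (1 + j3223·1) = 1 + j3223 → |·| ≈ 3223, ∠ ≈ 89.98°
pole (1 + j3223·0.01) = 1 + j32.23 → |·| ≈ 32.246, ∠ ≈ 88.22°
|G| = 500 · 3.3746 / (3223 · 32.246) ≈ 0.016235
Gain = 20 log₁₀(0.016235) ≈ -35.79 dB
∠G = (72.76°) − (89.98° + 88.22°) = -105.44°

At ω = 3567 rad/s:
zero (1 + j3567·0.001) = 1 + j3.567 → |·| ≈ 3.7045, ∠ ≈ 74.34°
pole (1 + j3567·1) = 1 + j3567 → |·| ≈ 3567, ∠ ≈ 89.98°
pole (1 + j3567·0.01) = 1 + j35.67 → |·| ≈ 35.684, ∠ ≈ 88.39°
|G| = 500 · 3.7045 / (3567 · 35.684) ≈ 0.014552
Gain = 20 log₁₀(0.014552) ≈ -36.74 dB
∠G = (74.34°) − (89.98° + 88.39°) = -104.03°

ω = 3223: -35.8 dB, -105.4°; ω = 3567: -36.7 dB, -104.0°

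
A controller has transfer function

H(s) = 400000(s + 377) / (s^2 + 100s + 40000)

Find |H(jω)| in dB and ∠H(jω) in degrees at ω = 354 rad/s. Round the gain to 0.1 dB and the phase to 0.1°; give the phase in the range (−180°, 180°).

67.0 dB, -114.3°

At s = jω = j354:
zero (s+377): 377 + j354 → |·| = √(377²+354²) = √267445 ≈ 517.15, ∠ = arctan(354/377) ≈ 43.20°
quadratic: (j354)² + 100·j354 + 40000 = -85316 + j35400 → |·| ≈ 92369, ∠ ≈ 157.47°
|H| = 400000 · 517.15 / 92369 ≈ 2239.5
Gain = 20 log₁₀(2239.5) ≈ 67.00 dB
∠H = 43.20° − 157.47° = -114.27°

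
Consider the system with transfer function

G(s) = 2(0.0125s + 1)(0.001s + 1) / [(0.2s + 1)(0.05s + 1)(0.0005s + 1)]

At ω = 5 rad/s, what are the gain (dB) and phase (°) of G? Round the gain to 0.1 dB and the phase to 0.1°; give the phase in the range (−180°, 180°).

2.8 dB, -55.3°

At ω = 5 rad/s:
zero (1 + j5·0.0125) = 1 + j0.0625 → |·| ≈ 1.002, ∠ ≈ 3.58°
zero (1 + j5·0.001) = 1 + j0.005 → |·| ≈ 1, ∠ ≈ 0.29°
pole (1 + j5·0.2) = 1 + j1 → |·| ≈ 1.4142, ∠ ≈ 45.00°
pole (1 + j5·0.05) = 1 + j0.25 → |·| ≈ 1.0308, ∠ ≈ 14.04°
pole (1 + j5·0.0005) = 1 + j0.0025 → |·| ≈ 1, ∠ ≈ 0.14°
|G| = 2 · 1.002 · 1 / (1.4142 · 1.0308 · 1) ≈ 1.3747
Gain = 20 log₁₀(1.3747) ≈ 2.76 dB
∠G = (3.58° + 0.29°) − (45.00° + 14.04° + 0.14°) = -55.31°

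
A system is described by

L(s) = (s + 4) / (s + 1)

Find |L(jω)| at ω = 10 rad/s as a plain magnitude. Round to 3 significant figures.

1.07

Substitute s = j10:
Numerator: (j10) + 4 = 4 + j10
Denominator: (j10) + 1 = 1 + j10
|N| = √(4² + 10²) ≈ 10.77, ∠N ≈ 68.20°
|D| = √(1² + 10²) ≈ 10.05, ∠D ≈ 84.29°
|L| = 10.77 / 10.05 ≈ 1.0716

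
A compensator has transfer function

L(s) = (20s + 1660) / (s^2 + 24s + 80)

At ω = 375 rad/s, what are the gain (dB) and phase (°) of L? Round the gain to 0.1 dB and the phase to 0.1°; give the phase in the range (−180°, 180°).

Substitute s = j375:
Numerator: 20(j375) + 1660 = 1660 + j7500
Denominator: (j375)^2 + 24(j375) + 80 = -140545 + j9000
|N| = √(1660² + 7500²) ≈ 7681.5, ∠N ≈ 77.52°
|D| = √(140545² + 9000²) ≈ 1.4083e+05, ∠D ≈ 176.34°
|L| = 7681.5 / 1.4083e+05 ≈ 0.054544
Gain = 20 log₁₀(0.054544) ≈ -25.27 dB
∠L = 77.52° − 176.34° = -98.82°

-25.3 dB, -98.8°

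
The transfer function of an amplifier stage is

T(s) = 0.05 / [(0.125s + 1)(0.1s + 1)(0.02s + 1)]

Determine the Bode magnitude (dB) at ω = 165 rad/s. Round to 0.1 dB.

-87.4 dB

At ω = 165 rad/s:
pole (1 + j165·0.125) = 1 + j20.625 → |·| ≈ 20.649, ∠ ≈ 87.22°
pole (1 + j165·0.1) = 1 + j16.5 → |·| ≈ 16.53, ∠ ≈ 86.53°
pole (1 + j165·0.02) = 1 + j3.3 → |·| ≈ 3.4482, ∠ ≈ 73.14°
|T| = 0.05 · 1 / (20.649 · 16.53 · 3.4482) ≈ 4.2482e-05
Gain = 20 log₁₀(4.2482e-05) ≈ -87.44 dB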